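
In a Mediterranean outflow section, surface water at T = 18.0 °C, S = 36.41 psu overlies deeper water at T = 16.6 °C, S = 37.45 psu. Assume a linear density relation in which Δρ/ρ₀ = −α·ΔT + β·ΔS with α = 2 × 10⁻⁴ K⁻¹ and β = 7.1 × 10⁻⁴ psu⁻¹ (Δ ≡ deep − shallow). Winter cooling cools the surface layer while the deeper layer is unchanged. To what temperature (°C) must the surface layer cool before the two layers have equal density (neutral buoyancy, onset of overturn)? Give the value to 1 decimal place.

Neutral buoyancy requires Δρ = 0, i.e. −α(T_deep − T_surf′) + β(S_deep − S_surf) = 0.
T_surf′ = T_deep − (β/α)·ΔS = 16.6 − (7.1 × 10⁻⁴/2 × 10⁻⁴)·(+1.04) = 12.908 °C.
Cooling required: 18.0 − (12.908) = 5.092 °C.

12.9 °C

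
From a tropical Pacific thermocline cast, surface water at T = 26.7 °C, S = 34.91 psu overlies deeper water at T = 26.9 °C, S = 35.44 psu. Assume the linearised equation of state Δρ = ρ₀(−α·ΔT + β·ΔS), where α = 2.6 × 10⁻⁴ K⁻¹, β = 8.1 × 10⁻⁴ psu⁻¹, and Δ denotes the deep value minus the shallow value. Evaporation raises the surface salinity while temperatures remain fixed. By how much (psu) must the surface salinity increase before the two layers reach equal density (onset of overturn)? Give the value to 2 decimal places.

0.47 psu

Neutral buoyancy requires −α(T_deep − T_surf) + β(S_deep − S_surf′) = 0.
S_surf′ = S_deep − (α/β)·ΔT = 35.44 − (2.6 × 10⁻⁴/8.1 × 10⁻⁴)·(+0.2) = 35.3758 psu.
Increase required: 35.3758 − 34.91 = 0.4658 psu.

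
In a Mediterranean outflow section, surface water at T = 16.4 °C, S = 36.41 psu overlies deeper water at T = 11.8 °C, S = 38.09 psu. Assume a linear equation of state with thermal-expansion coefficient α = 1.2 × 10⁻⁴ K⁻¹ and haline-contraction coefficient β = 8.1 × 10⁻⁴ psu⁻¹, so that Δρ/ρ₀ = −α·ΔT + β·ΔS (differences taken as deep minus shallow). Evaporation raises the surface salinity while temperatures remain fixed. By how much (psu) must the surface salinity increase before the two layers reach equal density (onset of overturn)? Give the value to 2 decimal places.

Neutral buoyancy requires −α(T_deep − T_surf) + β(S_deep − S_surf′) = 0.
S_surf′ = S_deep − (α/β)·ΔT = 38.09 − (1.2 × 10⁻⁴/8.1 × 10⁻⁴)·(-4.6) = 38.7715 psu.
Increase required: 38.7715 − 36.41 = 2.3615 psu.

2.36 psu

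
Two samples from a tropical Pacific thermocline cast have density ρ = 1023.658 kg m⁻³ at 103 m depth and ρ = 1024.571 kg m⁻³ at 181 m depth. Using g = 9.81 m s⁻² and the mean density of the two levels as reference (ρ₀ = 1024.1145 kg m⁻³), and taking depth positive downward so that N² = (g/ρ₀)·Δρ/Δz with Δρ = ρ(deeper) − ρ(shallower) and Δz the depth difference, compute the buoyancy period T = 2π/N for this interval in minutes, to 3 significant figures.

9.89 min

Δρ = 1024.571 − 1023.658 = 0.913 kg m⁻³ over Δz = 181 − 103 = 78 m.
N² = (9.81/1024.1145) × (0.913/78) = 1.1212 × 10⁻⁴ s⁻².
N = √(1.1212 × 10⁻⁴) = 0.010589 rad s⁻¹, so T = 2π/N = 593.37 s = 9.8895 min ≈ 9.89 min.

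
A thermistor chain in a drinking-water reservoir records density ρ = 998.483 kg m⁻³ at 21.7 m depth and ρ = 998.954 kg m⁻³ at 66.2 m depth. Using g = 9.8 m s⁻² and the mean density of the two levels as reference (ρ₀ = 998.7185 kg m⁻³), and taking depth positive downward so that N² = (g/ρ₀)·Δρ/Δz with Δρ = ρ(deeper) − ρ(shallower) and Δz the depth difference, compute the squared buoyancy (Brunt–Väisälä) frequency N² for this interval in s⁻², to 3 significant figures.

Δρ = 998.954 − 998.483 = 0.471 kg m⁻³ over Δz = 66.2 − 21.7 = 44.5 m.
N² = (9.8/998.7185) × (0.471/44.5) = 1.0386 × 10⁻⁴ s⁻² ≈ 1.04 × 10⁻⁴ s⁻².

1.04 × 10⁻⁴ s⁻²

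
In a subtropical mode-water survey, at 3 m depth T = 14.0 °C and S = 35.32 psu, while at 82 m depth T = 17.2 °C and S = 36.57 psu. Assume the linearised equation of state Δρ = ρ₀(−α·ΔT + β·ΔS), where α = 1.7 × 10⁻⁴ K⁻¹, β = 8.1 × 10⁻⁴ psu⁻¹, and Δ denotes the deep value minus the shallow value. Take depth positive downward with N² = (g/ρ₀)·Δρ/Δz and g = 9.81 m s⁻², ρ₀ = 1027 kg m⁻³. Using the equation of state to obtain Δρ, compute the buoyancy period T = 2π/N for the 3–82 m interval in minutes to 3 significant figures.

ΔT = +3.2 K, ΔS = +1.25 psu (deep − shallow).
Δρ/ρ₀ = −αΔT + βΔS = -5.44 × 10⁻⁴ + 1.0125 × 10⁻³ = 4.685 × 10⁻⁴, so Δρ ≈ 0.4811 kg m⁻³.
N² = (g/ρ₀)·Δρ/Δz = g·(Δρ/ρ₀)/Δz = 9.81 × 4.685 × 10⁻⁴ / 79 = 5.8177 × 10⁻⁵ s⁻².
N = √(5.8177 × 10⁻⁵) = 7.6274 × 10⁻³ rad s⁻¹ → T = 2π/N = 823.77 s = 13.729 min ≈ 13.7 min.

13.7 min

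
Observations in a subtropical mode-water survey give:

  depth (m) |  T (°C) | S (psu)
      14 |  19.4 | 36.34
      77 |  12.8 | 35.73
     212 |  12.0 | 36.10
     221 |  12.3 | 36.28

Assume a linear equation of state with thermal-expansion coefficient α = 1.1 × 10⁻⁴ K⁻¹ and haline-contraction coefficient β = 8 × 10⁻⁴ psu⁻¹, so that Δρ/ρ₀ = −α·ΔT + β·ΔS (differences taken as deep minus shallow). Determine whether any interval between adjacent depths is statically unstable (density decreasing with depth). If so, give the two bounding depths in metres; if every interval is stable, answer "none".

Evaluate Δρ/ρ₀ = −αΔT + βΔS across each adjacent pair:
  14–77 m: −αΔT+βΔS = −(1.1 × 10⁻⁴)(-6.6)+(8 × 10⁻⁴)(-0.61) = 2.4 × 10⁻⁴ → stable
  77–212 m: −αΔT+βΔS = −(1.1 × 10⁻⁴)(-0.8)+(8 × 10⁻⁴)(+0.37) = 3.8 × 10⁻⁴ → stable
  212–221 m: −αΔT+βΔS = −(1.1 × 10⁻⁴)(+0.3)+(8 × 10⁻⁴)(+0.18) = 1.1 × 10⁻⁴ → stable
Every interval has Δρ > 0: the column is stably stratified throughout.

none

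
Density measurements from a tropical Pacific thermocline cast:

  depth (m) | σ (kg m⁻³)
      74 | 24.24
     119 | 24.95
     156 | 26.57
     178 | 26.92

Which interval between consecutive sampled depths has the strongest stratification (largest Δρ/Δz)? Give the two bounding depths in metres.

119–156 m

Compute the density gradient over each adjacent pair:
  74–119 m: Δρ/Δz = 0.71/45 = 0.016 kg m⁻⁴
  119–156 m: Δρ/Δz = 1.62/37 = 0.044 kg m⁻⁴
  156–178 m: Δρ/Δz = 0.35/22 = 0.016 kg m⁻⁴
The largest gradient is in the 119–156 m interval — the pycnocline.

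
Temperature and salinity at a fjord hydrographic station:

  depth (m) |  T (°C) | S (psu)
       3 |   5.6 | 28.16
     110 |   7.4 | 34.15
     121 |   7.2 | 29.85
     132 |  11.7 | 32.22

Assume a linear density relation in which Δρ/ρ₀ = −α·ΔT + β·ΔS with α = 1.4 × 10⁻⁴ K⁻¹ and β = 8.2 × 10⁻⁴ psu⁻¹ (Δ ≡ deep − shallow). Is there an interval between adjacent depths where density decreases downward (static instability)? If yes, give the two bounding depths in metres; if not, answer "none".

110–121 m

Evaluate Δρ/ρ₀ = −αΔT + βΔS across each adjacent pair:
  3–110 m: −αΔT+βΔS = −(1.4 × 10⁻⁴)(+1.8)+(8.2 × 10⁻⁴)(+5.99) = 4.7 × 10⁻³ → stable
  110–121 m: −αΔT+βΔS = −(1.4 × 10⁻⁴)(-0.2)+(8.2 × 10⁻⁴)(-4.30) = -3.5 × 10⁻³ → UNSTABLE
  121–132 m: −αΔT+βΔS = −(1.4 × 10⁻⁴)(+4.5)+(8.2 × 10⁻⁴)(+2.37) = 1.3 × 10⁻³ → stable
The 110–121 m interval has Δρ < 0: lighter water underlies denser water.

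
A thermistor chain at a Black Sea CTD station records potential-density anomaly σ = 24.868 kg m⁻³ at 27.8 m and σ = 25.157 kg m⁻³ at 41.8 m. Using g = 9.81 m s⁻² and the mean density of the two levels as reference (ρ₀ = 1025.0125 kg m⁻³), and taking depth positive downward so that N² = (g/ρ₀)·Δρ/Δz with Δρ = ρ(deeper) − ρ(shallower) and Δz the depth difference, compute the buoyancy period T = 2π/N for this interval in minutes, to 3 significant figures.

Δρ = 1025.157 − 1024.868 = 0.289 kg m⁻³ over Δz = 41.8 − 27.8 = 14 m.
N² = (9.81/1025.0125) × (0.289/14) = 1.9756 × 10⁻⁴ s⁻².
N = √(1.9756 × 10⁻⁴) = 0.014056 rad s⁻¹, so T = 2π/N = 447.01 s = 7.4502 min ≈ 7.45 min.
A positive N² confirms static stability across the interval.

7.45 min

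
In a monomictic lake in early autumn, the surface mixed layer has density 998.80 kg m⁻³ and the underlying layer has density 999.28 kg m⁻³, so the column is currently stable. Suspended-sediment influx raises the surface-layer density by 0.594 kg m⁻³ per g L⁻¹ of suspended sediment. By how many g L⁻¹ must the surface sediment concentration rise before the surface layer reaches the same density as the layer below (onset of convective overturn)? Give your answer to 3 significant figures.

0.808 g L⁻¹

Density deficit of the surface layer: 999.28 − 998.80 = 0.48 kg m⁻³.
Required change = 0.48 / 0.594 = 0.808 g L⁻¹.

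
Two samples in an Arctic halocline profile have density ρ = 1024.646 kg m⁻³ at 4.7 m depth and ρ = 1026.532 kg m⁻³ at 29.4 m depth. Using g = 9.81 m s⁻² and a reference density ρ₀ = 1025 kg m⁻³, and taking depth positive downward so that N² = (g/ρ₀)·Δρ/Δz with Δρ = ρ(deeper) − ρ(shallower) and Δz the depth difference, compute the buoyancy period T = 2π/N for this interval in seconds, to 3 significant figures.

232 s

Δρ = 1026.532 − 1024.646 = 1.886 kg m⁻³ over Δz = 29.4 − 4.7 = 24.7 m.
N² = (9.81/1025) × (1.886/24.7) = 7.3079 × 10⁻⁴ s⁻².
N = √(7.3079 × 10⁻⁴) = 0.027033 rad s⁻¹, so T = 2π/N = 232.43 s ≈ 232 s.
A positive N² confirms static stability across the interval.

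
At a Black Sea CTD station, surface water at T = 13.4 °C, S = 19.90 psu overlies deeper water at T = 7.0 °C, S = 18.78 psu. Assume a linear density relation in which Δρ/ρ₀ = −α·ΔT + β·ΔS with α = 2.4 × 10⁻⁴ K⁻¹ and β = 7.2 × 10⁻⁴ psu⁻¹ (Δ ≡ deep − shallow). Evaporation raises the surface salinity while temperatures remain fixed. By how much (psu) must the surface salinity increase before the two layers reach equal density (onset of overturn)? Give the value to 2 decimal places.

1.01 psu

Neutral buoyancy requires −α(T_deep − T_surf) + β(S_deep − S_surf′) = 0.
S_surf′ = S_deep − (α/β)·ΔT = 18.78 − (2.4 × 10⁻⁴/7.2 × 10⁻⁴)·(-6.4) = 20.9133 psu.
Increase required: 20.9133 − 19.90 = 1.0133 psu.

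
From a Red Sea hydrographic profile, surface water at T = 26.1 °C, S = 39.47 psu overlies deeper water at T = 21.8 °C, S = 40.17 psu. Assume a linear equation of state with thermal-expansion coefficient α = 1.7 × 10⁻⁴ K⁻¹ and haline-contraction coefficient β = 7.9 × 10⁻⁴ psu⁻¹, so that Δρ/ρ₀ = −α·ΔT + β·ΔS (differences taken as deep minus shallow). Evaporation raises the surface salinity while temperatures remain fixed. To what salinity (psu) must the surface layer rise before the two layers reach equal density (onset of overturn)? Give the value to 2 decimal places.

41.10 psu

Neutral buoyancy requires −α(T_deep − T_surf) + β(S_deep − S_surf′) = 0.
S_surf′ = S_deep − (α/β)·ΔT = 40.17 − (1.7 × 10⁻⁴/7.9 × 10⁻⁴)·(-4.3) = 41.0953 psu.
Increase required: 41.0953 − 39.47 = 1.6253 psu.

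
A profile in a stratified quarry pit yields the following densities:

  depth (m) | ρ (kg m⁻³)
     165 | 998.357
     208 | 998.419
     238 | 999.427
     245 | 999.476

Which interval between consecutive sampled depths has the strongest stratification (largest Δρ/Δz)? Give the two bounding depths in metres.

208–238 m

Compute the density gradient over each adjacent pair:
  165–208 m: Δρ/Δz = 0.062/43 = 1.4 × 10⁻³ kg m⁻⁴
  208–238 m: Δρ/Δz = 1.008/30 = 0.034 kg m⁻⁴
  238–245 m: Δρ/Δz = 0.049/7 = 7.0 × 10⁻³ kg m⁻⁴
The largest gradient is in the 208–238 m interval — the pycnocline.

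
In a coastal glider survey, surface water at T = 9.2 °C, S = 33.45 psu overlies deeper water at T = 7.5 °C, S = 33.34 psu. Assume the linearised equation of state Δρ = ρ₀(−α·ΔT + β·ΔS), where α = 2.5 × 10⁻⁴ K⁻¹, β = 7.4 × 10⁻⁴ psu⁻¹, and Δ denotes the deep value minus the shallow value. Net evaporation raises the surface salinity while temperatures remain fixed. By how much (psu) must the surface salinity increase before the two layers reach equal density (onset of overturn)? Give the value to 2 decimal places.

0.46 psu

Neutral buoyancy requires −α(T_deep − T_surf) + β(S_deep − S_surf′) = 0.
S_surf′ = S_deep − (α/β)·ΔT = 33.34 − (2.5 × 10⁻⁴/7.4 × 10⁻⁴)·(-1.7) = 33.9143 psu.
Increase required: 33.9143 − 33.45 = 0.4643 psu.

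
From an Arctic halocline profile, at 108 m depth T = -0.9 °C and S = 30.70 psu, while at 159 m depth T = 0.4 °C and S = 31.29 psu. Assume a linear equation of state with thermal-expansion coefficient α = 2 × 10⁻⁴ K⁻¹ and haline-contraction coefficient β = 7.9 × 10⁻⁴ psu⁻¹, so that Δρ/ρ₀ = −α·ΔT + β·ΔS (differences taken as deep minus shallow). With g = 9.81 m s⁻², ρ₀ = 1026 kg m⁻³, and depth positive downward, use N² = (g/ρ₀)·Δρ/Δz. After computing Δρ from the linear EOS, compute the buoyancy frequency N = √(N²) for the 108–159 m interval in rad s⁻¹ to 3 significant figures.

ΔT = +1.3 K, ΔS = +0.59 psu (deep − shallow).
Δρ/ρ₀ = −αΔT + βΔS = -2.60 × 10⁻⁴ + 4.661 × 10⁻⁴ = 2.061 × 10⁻⁴, so Δρ ≈ 0.2115 kg m⁻³.
N² = (g/ρ₀)·Δρ/Δz = g·(Δρ/ρ₀)/Δz = 9.81 × 2.061 × 10⁻⁴ / 51 = 3.9644 × 10⁻⁵ s⁻².
N = √(3.9644 × 10⁻⁵) = 6.2963 × 10⁻³ rad s⁻¹ ≈ 6.30 × 10⁻³ rad s⁻¹.

6.30 × 10⁻³ rad s⁻¹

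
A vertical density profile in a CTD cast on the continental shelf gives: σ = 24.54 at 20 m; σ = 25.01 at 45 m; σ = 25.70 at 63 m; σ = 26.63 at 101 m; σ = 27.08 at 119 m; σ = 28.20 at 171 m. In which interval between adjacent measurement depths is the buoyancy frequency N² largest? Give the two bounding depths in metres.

Compute the density gradient over each adjacent pair:
  20–45 m: Δρ/Δz = 0.47/25 = 0.019 kg m⁻⁴
  45–63 m: Δρ/Δz = 0.69/18 = 0.038 kg m⁻⁴
  63–101 m: Δρ/Δz = 0.93/38 = 0.024 kg m⁻⁴
  101–119 m: Δρ/Δz = 0.45/18 = 0.025 kg m⁻⁴
  119–171 m: Δρ/Δz = 1.12/52 = 0.022 kg m⁻⁴
The largest gradient is in the 45–63 m interval — the pycnocline.

45–63 m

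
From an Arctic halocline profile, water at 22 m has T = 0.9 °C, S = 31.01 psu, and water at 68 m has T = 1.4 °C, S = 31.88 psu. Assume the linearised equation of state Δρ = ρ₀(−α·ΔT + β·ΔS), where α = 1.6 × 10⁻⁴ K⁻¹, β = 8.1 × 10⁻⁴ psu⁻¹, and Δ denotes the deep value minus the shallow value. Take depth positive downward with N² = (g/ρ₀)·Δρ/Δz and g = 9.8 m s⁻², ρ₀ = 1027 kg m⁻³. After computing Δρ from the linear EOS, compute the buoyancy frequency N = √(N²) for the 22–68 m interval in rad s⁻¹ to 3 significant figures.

ΔT = +0.5 K, ΔS = +0.87 psu (deep − shallow).
Δρ/ρ₀ = −αΔT + βΔS = -8.00 × 10⁻⁵ + 7.047 × 10⁻⁴ = 6.247 × 10⁻⁴, so Δρ ≈ 0.6416 kg m⁻³.
N² = (g/ρ₀)·Δρ/Δz = g·(Δρ/ρ₀)/Δz = 9.8 × 6.247 × 10⁻⁴ / 46 = 1.3309 × 10⁻⁴ s⁻².
N = √(1.3309 × 10⁻⁴) = 0.011536 rad s⁻¹ ≈ 0.0115 rad s⁻¹.

0.0115 rad s⁻¹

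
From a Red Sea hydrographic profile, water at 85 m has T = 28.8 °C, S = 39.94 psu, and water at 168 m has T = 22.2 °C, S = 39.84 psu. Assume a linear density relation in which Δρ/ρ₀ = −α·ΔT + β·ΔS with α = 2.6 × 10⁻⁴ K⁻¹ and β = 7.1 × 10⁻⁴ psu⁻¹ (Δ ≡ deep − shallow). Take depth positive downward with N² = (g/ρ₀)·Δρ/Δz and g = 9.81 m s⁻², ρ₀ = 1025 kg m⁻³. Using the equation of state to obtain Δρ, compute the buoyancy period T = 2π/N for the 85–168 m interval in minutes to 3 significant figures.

7.51 min

ΔT = -6.6 K, ΔS = -0.10 psu (deep − shallow).
Δρ/ρ₀ = −αΔT + βΔS = 1.716 × 10⁻³ − 7.10 × 10⁻⁵ = 1.645 × 10⁻³, so Δρ ≈ 1.686 kg m⁻³.
N² = (g/ρ₀)·Δρ/Δz = g·(Δρ/ρ₀)/Δz = 9.81 × 1.645 × 10⁻³ / 83 = 1.9443 × 10⁻⁴ s⁻².
N = √(1.9443 × 10⁻⁴) = 0.013944 rad s⁻¹ → T = 2π/N = 450.60 s = 7.5100 min ≈ 7.51 min.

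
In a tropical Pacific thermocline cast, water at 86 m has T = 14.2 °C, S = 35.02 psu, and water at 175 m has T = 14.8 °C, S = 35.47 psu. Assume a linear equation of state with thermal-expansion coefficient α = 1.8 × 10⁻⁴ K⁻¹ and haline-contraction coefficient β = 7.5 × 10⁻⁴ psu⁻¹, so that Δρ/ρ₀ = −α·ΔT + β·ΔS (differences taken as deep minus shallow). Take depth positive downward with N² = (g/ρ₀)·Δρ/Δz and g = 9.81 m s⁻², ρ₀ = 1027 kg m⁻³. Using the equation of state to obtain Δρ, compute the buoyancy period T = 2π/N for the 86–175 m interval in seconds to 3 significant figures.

ΔT = +0.6 K, ΔS = +0.45 psu (deep − shallow).
Δρ/ρ₀ = −αΔT + βΔS = -1.08 × 10⁻⁴ + 3.375 × 10⁻⁴ = 2.295 × 10⁻⁴, so Δρ ≈ 0.2357 kg m⁻³.
N² = (g/ρ₀)·Δρ/Δz = g·(Δρ/ρ₀)/Δz = 9.81 × 2.295 × 10⁻⁴ / 89 = 2.5297 × 10⁻⁵ s⁻².
N = √(2.5297 × 10⁻⁵) = 5.0296 × 10⁻³ rad s⁻¹ → T = 2π/N = 1.2492 × 10³ s ≈ 1.25 × 10³ s.

1.25 × 10³ s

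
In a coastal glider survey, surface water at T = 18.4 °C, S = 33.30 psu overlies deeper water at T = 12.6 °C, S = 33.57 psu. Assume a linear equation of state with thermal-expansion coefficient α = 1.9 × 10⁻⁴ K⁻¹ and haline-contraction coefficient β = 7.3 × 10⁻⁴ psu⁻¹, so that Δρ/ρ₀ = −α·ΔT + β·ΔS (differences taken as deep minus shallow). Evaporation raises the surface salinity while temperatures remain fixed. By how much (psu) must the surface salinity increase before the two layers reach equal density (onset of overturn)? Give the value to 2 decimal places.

Neutral buoyancy requires −α(T_deep − T_surf) + β(S_deep − S_surf′) = 0.
S_surf′ = S_deep − (α/β)·ΔT = 33.57 − (1.9 × 10⁻⁴/7.3 × 10⁻⁴)·(-5.8) = 35.0796 psu.
Increase required: 35.0796 − 33.30 = 1.7796 psu.

1.78 psu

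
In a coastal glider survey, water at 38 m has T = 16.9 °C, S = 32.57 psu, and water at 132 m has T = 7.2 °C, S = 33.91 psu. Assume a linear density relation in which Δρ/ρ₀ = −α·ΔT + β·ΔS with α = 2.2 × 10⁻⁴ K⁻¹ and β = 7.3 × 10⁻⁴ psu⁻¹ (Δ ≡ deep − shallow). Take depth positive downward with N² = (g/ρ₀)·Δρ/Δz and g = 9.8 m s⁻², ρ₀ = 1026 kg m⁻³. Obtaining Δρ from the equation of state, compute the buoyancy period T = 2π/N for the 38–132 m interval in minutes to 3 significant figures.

ΔT = -9.7 K, ΔS = +1.34 psu (deep − shallow).
Δρ/ρ₀ = −αΔT + βΔS = 2.134 × 10⁻³ + 9.782 × 10⁻⁴ = 3.1122 × 10⁻³, so Δρ ≈ 3.193 kg m⁻³.
N² = (g/ρ₀)·Δρ/Δz = g·(Δρ/ρ₀)/Δz = 9.8 × 3.1122 × 10⁻³ / 94 = 3.2446 × 10⁻⁴ s⁻².
N = √(3.2446 × 10⁻⁴) = 0.018013 rad s⁻¹ → T = 2π/N = 348.81 s = 5.8135 min ≈ 5.81 min.

5.81 min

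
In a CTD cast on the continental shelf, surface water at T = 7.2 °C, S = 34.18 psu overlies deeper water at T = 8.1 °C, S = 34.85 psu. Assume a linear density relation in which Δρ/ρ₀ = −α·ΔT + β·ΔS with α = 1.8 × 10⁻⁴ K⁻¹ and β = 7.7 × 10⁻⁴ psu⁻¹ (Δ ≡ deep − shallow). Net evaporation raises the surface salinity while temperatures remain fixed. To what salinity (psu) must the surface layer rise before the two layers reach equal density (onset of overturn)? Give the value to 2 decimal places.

34.64 psu

Neutral buoyancy requires −α(T_deep − T_surf) + β(S_deep − S_surf′) = 0.
S_surf′ = S_deep − (α/β)·ΔT = 34.85 − (1.8 × 10⁻⁴/7.7 × 10⁻⁴)·(+0.9) = 34.6396 psu.
Increase required: 34.6396 − 34.18 = 0.4596 psu.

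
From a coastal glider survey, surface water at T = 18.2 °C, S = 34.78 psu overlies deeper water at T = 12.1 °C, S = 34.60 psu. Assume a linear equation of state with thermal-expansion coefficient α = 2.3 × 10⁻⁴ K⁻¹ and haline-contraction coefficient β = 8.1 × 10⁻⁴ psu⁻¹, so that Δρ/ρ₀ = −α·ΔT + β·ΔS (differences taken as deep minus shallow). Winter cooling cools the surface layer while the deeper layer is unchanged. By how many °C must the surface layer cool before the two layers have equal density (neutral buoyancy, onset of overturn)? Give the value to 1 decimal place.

Neutral buoyancy requires Δρ = 0, i.e. −α(T_deep − T_surf′) + β(S_deep − S_surf) = 0.
T_surf′ = T_deep − (β/α)·ΔS = 12.1 − (8.1 × 10⁻⁴/2.3 × 10⁻⁴)·(-0.18) = 12.734 °C.
Cooling required: 18.2 − (12.734) = 5.466 °C.

5.5 °C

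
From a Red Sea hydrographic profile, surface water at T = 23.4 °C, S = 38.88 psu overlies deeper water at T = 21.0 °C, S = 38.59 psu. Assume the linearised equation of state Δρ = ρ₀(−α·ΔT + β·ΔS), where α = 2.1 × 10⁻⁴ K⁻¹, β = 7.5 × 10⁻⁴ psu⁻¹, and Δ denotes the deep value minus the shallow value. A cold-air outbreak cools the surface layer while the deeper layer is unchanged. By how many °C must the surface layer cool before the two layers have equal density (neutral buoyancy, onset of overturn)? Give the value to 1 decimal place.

1.4 °C

Neutral buoyancy requires Δρ = 0, i.e. −α(T_deep − T_surf′) + β(S_deep − S_surf) = 0.
T_surf′ = T_deep − (β/α)·ΔS = 21.0 − (7.5 × 10⁻⁴/2.1 × 10⁻⁴)·(-0.29) = 22.036 °C.
Cooling required: 23.4 − (22.036) = 1.364 °C.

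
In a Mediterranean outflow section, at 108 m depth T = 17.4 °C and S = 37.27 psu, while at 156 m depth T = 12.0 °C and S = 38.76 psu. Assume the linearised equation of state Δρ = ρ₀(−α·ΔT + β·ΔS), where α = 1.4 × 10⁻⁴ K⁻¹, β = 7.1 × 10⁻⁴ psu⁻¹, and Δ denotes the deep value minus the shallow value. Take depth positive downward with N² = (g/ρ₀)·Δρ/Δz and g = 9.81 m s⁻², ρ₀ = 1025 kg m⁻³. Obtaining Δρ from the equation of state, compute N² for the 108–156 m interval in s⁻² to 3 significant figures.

3.71 × 10⁻⁴ s⁻²

ΔT = -5.4 K, ΔS = +1.49 psu (deep − shallow).
Δρ/ρ₀ = −αΔT + βΔS = 7.56 × 10⁻⁴ + 1.0579 × 10⁻³ = 1.8139 × 10⁻³, so Δρ ≈ 1.859 kg m⁻³.
N² = (g/ρ₀)·Δρ/Δz = g·(Δρ/ρ₀)/Δz = 9.81 × 1.8139 × 10⁻³ / 48 = 3.7072 × 10⁻⁴ s⁻² ≈ 3.71 × 10⁻⁴ s⁻².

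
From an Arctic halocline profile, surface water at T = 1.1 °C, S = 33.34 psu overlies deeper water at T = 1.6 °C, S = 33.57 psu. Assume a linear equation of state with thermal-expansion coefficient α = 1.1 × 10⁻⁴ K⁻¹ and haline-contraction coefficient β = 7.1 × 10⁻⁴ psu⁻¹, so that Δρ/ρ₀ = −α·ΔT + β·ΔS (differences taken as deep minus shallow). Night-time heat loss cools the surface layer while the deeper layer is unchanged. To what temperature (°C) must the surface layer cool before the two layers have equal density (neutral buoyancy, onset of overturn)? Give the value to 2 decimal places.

0.12 °C

Neutral buoyancy requires Δρ = 0, i.e. −α(T_deep − T_surf′) + β(S_deep − S_surf) = 0.
T_surf′ = T_deep − (β/α)·ΔS = 1.6 − (7.1 × 10⁻⁴/1.1 × 10⁻⁴)·(+0.23) = 0.1155 °C.
Cooling required: 1.1 − (0.1155) = 0.9845 °C.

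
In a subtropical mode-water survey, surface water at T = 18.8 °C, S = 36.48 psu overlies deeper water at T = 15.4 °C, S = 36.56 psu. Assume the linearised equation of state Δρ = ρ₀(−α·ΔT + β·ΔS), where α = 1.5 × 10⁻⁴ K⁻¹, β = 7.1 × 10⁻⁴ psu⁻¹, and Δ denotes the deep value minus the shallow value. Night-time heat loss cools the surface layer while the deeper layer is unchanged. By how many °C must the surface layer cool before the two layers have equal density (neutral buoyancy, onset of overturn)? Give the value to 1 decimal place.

Neutral buoyancy requires Δρ = 0, i.e. −α(T_deep − T_surf′) + β(S_deep − S_surf) = 0.
T_surf′ = T_deep − (β/α)·ΔS = 15.4 − (7.1 × 10⁻⁴/1.5 × 10⁻⁴)·(+0.08) = 15.021 °C.
Cooling required: 18.8 − (15.021) = 3.779 °C.

3.8 °C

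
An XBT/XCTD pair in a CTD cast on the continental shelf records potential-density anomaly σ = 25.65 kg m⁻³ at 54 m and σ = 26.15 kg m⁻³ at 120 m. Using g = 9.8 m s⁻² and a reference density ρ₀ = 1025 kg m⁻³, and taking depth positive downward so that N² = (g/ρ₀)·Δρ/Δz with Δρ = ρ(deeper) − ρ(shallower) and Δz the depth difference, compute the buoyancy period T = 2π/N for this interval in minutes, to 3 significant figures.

Δρ = 1026.15 − 1025.65 = 0.50 kg m⁻³ over Δz = 120 − 54 = 66 m.
N² = (9.8/1025) × (0.50/66) = 7.2432 × 10⁻⁵ s⁻².
N = √(7.2432 × 10⁻⁵) = 8.5107 × 10⁻³ rad s⁻¹, so T = 2π/N = 738.27 s = 12.304 min ≈ 12.3 min.

12.3 min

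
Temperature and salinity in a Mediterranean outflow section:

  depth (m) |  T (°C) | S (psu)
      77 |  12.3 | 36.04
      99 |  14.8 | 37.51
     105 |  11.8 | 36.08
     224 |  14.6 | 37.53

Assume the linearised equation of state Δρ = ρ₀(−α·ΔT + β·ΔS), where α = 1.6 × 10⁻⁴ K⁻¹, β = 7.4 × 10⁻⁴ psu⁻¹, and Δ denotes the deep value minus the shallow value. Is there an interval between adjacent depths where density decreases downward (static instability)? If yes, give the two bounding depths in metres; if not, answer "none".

Evaluate Δρ/ρ₀ = −αΔT + βΔS across each adjacent pair:
  77–99 m: −αΔT+βΔS = −(1.6 × 10⁻⁴)(+2.5)+(7.4 × 10⁻⁴)(+1.47) = 6.9 × 10⁻⁴ → stable
  99–105 m: −αΔT+βΔS = −(1.6 × 10⁻⁴)(-3.0)+(7.4 × 10⁻⁴)(-1.43) = -5.8 × 10⁻⁴ → UNSTABLE
  105–224 m: −αΔT+βΔS = −(1.6 × 10⁻⁴)(+2.8)+(7.4 × 10⁻⁴)(+1.45) = 6.2 × 10⁻⁴ → stable
The 99–105 m interval has Δρ < 0: lighter water underlies denser water.

99–105 m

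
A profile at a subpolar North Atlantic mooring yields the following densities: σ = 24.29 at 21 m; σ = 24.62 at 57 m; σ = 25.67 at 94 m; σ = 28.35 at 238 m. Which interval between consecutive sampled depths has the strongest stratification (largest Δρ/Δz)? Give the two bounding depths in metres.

57–94 m

Compute the density gradient over each adjacent pair:
  21–57 m: Δρ/Δz = 0.33/36 = 9.2 × 10⁻³ kg m⁻⁴
  57–94 m: Δρ/Δz = 1.05/37 = 0.028 kg m⁻⁴
  94–238 m: Δρ/Δz = 2.68/144 = 0.019 kg m⁻⁴
The largest gradient is in the 57–94 m interval — the pycnocline.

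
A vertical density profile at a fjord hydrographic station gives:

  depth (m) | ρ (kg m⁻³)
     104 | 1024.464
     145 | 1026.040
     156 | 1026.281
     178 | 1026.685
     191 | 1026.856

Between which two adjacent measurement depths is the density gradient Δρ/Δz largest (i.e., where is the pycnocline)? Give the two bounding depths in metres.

104–145 m

Compute the density gradient over each adjacent pair:
  104–145 m: Δρ/Δz = 1.576/41 = 0.038 kg m⁻⁴
  145–156 m: Δρ/Δz = 0.241/11 = 0.022 kg m⁻⁴
  156–178 m: Δρ/Δz = 0.404/22 = 0.018 kg m⁻⁴
  178–191 m: Δρ/Δz = 0.171/13 = 0.013 kg m⁻⁴
The largest gradient is in the 104–145 m interval — the pycnocline.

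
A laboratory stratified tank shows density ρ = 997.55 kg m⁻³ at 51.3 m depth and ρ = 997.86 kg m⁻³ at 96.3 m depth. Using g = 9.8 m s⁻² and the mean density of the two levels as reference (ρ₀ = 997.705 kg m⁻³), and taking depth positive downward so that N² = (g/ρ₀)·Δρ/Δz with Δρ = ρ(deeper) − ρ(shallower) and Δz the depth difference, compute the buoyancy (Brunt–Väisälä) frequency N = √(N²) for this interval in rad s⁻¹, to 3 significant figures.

8.23 × 10⁻³ rad s⁻¹

Δρ = 997.86 − 997.55 = 0.31 kg m⁻³ over Δz = 96.3 − 51.3 = 45 m.
N² = (9.8/997.705) × (0.31/45) = 6.7666 × 10⁻⁵ s⁻².
N = √(6.7666 × 10⁻⁵) = 8.2259 × 10⁻³ rad s⁻¹ ≈ 8.23 × 10⁻³ rad s⁻¹.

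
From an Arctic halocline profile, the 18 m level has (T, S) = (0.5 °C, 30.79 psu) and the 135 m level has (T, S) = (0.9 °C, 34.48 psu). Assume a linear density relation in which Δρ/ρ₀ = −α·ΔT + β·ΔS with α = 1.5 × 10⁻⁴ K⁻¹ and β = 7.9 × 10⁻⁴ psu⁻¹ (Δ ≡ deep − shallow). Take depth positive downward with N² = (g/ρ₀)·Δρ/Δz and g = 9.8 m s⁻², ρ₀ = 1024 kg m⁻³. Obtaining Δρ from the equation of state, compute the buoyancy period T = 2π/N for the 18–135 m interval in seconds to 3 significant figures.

406 s

ΔT = +0.4 K, ΔS = +3.69 psu (deep − shallow).
Δρ/ρ₀ = −αΔT + βΔS = -6.00 × 10⁻⁵ + 2.9151 × 10⁻³ = 2.8551 × 10⁻³, so Δρ ≈ 2.924 kg m⁻³.
N² = (g/ρ₀)·Δρ/Δz = g·(Δρ/ρ₀)/Δz = 9.8 × 2.8551 × 10⁻³ / 117 = 2.3915 × 10⁻⁴ s⁻².
N = √(2.3915 × 10⁻⁴) = 0.015464 rad s⁻¹ → T = 2π/N = 406.31 s ≈ 406 s.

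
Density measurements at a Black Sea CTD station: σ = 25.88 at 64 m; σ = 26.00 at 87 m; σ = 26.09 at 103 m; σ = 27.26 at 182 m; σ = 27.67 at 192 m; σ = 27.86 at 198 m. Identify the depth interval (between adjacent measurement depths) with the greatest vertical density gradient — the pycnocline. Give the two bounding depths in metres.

Compute the density gradient over each adjacent pair:
  64–87 m: Δρ/Δz = 0.12/23 = 5.2 × 10⁻³ kg m⁻⁴
  87–103 m: Δρ/Δz = 0.09/16 = 5.6 × 10⁻³ kg m⁻⁴
  103–182 m: Δρ/Δz = 1.17/79 = 0.015 kg m⁻⁴
  182–192 m: Δρ/Δz = 0.41/10 = 0.041 kg m⁻⁴
  192–198 m: Δρ/Δz = 0.19/6 = 0.032 kg m⁻⁴
The largest gradient is in the 182–192 m interval — the pycnocline.

182–192 m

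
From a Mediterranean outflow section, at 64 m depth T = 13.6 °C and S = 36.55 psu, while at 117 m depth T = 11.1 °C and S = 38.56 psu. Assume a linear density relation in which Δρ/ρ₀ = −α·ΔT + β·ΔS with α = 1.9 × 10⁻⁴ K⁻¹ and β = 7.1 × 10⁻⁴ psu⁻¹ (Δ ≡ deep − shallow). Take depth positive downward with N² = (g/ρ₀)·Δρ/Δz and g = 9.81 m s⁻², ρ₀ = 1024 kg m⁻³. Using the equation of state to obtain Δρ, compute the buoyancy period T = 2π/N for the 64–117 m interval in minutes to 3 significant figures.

5.58 min

ΔT = -2.5 K, ΔS = +2.01 psu (deep − shallow).
Δρ/ρ₀ = −αΔT + βΔS = 4.75 × 10⁻⁴ + 1.4271 × 10⁻³ = 1.9021 × 10⁻³, so Δρ ≈ 1.948 kg m⁻³.
N² = (g/ρ₀)·Δρ/Δz = g·(Δρ/ρ₀)/Δz = 9.81 × 1.9021 × 10⁻³ / 53 = 3.5207 × 10⁻⁴ s⁻².
N = √(3.5207 × 10⁻⁴) = 0.018764 rad s⁻¹ → T = 2π/N = 334.85 s = 5.5808 min ≈ 5.58 min.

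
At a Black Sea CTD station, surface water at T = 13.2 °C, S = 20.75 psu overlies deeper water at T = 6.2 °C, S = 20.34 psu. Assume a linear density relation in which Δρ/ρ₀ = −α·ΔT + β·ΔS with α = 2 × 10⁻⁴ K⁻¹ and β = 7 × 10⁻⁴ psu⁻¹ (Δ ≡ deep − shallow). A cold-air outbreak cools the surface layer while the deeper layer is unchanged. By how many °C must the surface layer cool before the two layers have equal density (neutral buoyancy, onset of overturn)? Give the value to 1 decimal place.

Neutral buoyancy requires Δρ = 0, i.e. −α(T_deep − T_surf′) + β(S_deep − S_surf) = 0.
T_surf′ = T_deep − (β/α)·ΔS = 6.2 − (7 × 10⁻⁴/2 × 10⁻⁴)·(-0.41) = 7.635 °C.
Cooling required: 13.2 − (7.635) = 5.565 °C.

5.6 °C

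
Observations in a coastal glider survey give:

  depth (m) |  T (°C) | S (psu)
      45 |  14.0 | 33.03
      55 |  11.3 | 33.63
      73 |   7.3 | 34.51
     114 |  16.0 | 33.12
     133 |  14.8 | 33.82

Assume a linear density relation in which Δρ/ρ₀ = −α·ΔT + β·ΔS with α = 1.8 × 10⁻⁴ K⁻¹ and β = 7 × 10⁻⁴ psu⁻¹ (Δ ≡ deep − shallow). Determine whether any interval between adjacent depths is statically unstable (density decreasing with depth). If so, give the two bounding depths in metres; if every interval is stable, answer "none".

73–114 m

Evaluate Δρ/ρ₀ = −αΔT + βΔS across each adjacent pair:
  45–55 m: −αΔT+βΔS = −(1.8 × 10⁻⁴)(-2.7)+(7 × 10⁻⁴)(+0.60) = 9.1 × 10⁻⁴ → stable
  55–73 m: −αΔT+βΔS = −(1.8 × 10⁻⁴)(-4.0)+(7 × 10⁻⁴)(+0.88) = 1.3 × 10⁻³ → stable
  73–114 m: −αΔT+βΔS = −(1.8 × 10⁻⁴)(+8.7)+(7 × 10⁻⁴)(-1.39) = -2.5 × 10⁻³ → UNSTABLE
  114–133 m: −αΔT+βΔS = −(1.8 × 10⁻⁴)(-1.2)+(7 × 10⁻⁴)(+0.70) = 7.1 × 10⁻⁴ → stable
The 73–114 m interval has Δρ < 0: lighter water underlies denser water.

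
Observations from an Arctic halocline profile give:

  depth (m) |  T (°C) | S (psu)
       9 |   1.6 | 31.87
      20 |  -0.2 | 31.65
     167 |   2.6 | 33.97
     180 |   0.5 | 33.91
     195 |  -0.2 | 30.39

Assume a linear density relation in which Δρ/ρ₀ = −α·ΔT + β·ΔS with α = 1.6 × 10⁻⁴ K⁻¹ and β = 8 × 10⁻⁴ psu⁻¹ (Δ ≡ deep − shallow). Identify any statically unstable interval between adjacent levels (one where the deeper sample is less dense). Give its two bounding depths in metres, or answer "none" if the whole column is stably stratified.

180–195 m

Evaluate Δρ/ρ₀ = −αΔT + βΔS across each adjacent pair:
  9–20 m: −αΔT+βΔS = −(1.6 × 10⁻⁴)(-1.8)+(8 × 10⁻⁴)(-0.22) = 1.1 × 10⁻⁴ → stable
  20–167 m: −αΔT+βΔS = −(1.6 × 10⁻⁴)(+2.8)+(8 × 10⁻⁴)(+2.32) = 1.4 × 10⁻³ → stable
  167–180 m: −αΔT+βΔS = −(1.6 × 10⁻⁴)(-2.1)+(8 × 10⁻⁴)(-0.06) = 2.9 × 10⁻⁴ → stable
  180–195 m: −αΔT+βΔS = −(1.6 × 10⁻⁴)(-0.7)+(8 × 10⁻⁴)(-3.52) = -2.7 × 10⁻³ → UNSTABLE
The 180–195 m interval has Δρ < 0: lighter water underlies denser water.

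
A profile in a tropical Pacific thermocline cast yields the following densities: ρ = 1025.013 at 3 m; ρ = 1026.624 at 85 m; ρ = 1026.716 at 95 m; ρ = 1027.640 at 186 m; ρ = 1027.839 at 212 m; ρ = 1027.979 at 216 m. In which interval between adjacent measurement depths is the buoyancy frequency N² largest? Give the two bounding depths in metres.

212–216 m

Compute the density gradient over each adjacent pair:
  3–85 m: Δρ/Δz = 1.611/82 = 0.020 kg m⁻⁴
  85–95 m: Δρ/Δz = 0.092/10 = 9.2 × 10⁻³ kg m⁻⁴
  95–186 m: Δρ/Δz = 0.924/91 = 0.010 kg m⁻⁴
  186–212 m: Δρ/Δz = 0.199/26 = 7.7 × 10⁻³ kg m⁻⁴
  212–216 m: Δρ/Δz = 0.140/4 = 0.035 kg m⁻⁴
The largest gradient is in the 212–216 m interval — the pycnocline.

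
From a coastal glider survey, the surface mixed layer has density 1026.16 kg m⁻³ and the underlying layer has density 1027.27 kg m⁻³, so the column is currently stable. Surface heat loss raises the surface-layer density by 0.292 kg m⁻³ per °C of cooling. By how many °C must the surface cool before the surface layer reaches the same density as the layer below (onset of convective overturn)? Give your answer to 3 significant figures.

Density deficit of the surface layer: 1027.27 − 1026.16 = 1.11 kg m⁻³.
Required change = 1.11 / 0.292 = 3.80 °C.

3.80 °C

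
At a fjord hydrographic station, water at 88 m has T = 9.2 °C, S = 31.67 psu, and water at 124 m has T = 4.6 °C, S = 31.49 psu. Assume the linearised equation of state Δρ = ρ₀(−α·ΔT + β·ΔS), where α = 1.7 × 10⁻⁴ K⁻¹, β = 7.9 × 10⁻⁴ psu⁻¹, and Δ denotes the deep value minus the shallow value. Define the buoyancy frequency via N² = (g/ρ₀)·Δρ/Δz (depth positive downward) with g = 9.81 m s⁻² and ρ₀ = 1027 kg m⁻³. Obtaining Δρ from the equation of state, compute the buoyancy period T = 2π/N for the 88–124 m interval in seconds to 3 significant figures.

476 s

ΔT = -4.6 K, ΔS = -0.18 psu (deep − shallow).
Δρ/ρ₀ = −αΔT + βΔS = 7.82 × 10⁻⁴ − 1.422 × 10⁻⁴ = 6.398 × 10⁻⁴, so Δρ ≈ 0.6571 kg m⁻³.
N² = (g/ρ₀)·Δρ/Δz = g·(Δρ/ρ₀)/Δz = 9.81 × 6.398 × 10⁻⁴ / 36 = 1.7435 × 10⁻⁴ s⁻².
N = √(1.7435 × 10⁻⁴) = 0.013204 rad s⁻¹ → T = 2π/N = 475.85 s ≈ 476 s.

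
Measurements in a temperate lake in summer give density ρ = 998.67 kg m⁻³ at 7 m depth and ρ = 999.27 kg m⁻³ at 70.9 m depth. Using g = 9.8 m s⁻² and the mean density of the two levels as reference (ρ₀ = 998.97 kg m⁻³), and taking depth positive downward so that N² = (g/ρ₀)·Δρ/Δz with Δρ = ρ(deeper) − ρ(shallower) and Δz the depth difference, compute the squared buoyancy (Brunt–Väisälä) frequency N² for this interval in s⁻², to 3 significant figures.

9.21 × 10⁻⁵ s⁻²

Δρ = 999.27 − 998.67 = 0.60 kg m⁻³ over Δz = 70.9 − 7 = 63.9 m.
N² = (9.8/998.97) × (0.60/63.9) = 9.2114 × 10⁻⁵ s⁻² ≈ 9.21 × 10⁻⁵ s⁻².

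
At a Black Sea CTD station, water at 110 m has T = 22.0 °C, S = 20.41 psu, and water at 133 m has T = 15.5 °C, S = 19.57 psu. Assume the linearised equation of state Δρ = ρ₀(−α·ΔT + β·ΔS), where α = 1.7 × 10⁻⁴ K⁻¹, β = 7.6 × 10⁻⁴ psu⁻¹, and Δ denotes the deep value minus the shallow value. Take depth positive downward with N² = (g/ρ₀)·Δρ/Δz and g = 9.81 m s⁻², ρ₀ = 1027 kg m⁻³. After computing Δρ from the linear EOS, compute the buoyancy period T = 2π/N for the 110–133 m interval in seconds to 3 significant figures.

445 s

ΔT = -6.5 K, ΔS = -0.84 psu (deep − shallow).
Δρ/ρ₀ = −αΔT + βΔS = 1.105 × 10⁻³ − 6.384 × 10⁻⁴ = 4.666 × 10⁻⁴, so Δρ ≈ 0.4792 kg m⁻³.
N² = (g/ρ₀)·Δρ/Δz = g·(Δρ/ρ₀)/Δz = 9.81 × 4.666 × 10⁻⁴ / 23 = 1.9902 × 10⁻⁴ s⁻².
N = √(1.9902 × 10⁻⁴) = 0.014107 rad s⁻¹ → T = 2π/N = 445.39 s ≈ 445 s.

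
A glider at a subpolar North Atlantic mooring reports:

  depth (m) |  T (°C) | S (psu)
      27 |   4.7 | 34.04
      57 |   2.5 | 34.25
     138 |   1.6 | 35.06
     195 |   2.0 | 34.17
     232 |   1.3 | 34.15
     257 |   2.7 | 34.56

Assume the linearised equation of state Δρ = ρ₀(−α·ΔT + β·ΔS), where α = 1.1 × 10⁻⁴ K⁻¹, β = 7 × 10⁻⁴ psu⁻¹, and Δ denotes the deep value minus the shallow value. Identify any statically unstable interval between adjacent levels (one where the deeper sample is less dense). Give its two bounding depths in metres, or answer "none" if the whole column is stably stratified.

Evaluate Δρ/ρ₀ = −αΔT + βΔS across each adjacent pair:
  27–57 m: −αΔT+βΔS = −(1.1 × 10⁻⁴)(-2.2)+(7 × 10⁻⁴)(+0.21) = 3.9 × 10⁻⁴ → stable
  57–138 m: −αΔT+βΔS = −(1.1 × 10⁻⁴)(-0.9)+(7 × 10⁻⁴)(+0.81) = 6.7 × 10⁻⁴ → stable
  138–195 m: −αΔT+βΔS = −(1.1 × 10⁻⁴)(+0.4)+(7 × 10⁻⁴)(-0.89) = -6.7 × 10⁻⁴ → UNSTABLE
  195–232 m: −αΔT+βΔS = −(1.1 × 10⁻⁴)(-0.7)+(7 × 10⁻⁴)(-0.02) = 6.3 × 10⁻⁵ → stable
  232–257 m: −αΔT+βΔS = −(1.1 × 10⁻⁴)(+1.4)+(7 × 10⁻⁴)(+0.41) = 1.3 × 10⁻⁴ → stable
The 138–195 m interval has Δρ < 0: lighter water underlies denser water.

138–195 m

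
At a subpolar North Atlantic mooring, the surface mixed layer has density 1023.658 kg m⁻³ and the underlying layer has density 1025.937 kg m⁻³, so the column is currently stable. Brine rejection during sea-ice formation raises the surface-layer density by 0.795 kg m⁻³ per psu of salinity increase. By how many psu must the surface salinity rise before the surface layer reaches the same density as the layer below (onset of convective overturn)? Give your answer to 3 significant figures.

2.87 psu

Density deficit of the surface layer: 1025.937 − 1023.658 = 2.279 kg m⁻³.
Required change = 2.279 / 0.795 = 2.87 psu.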